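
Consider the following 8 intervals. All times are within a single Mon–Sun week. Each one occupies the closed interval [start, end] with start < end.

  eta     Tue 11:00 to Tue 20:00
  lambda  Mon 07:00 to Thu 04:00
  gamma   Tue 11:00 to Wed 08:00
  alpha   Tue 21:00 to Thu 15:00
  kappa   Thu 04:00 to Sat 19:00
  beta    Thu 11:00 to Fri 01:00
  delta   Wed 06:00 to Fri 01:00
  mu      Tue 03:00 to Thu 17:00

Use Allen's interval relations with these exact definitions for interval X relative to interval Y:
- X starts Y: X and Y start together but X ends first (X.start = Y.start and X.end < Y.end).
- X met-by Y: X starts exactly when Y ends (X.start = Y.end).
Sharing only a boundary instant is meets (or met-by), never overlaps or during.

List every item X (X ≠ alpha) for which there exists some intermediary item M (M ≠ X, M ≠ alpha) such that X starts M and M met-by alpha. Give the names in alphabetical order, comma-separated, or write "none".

none

Target alpha = [Tue 21:00, Thu 15:00].
Intermediaries M with M met-by alpha: none.
Union: none.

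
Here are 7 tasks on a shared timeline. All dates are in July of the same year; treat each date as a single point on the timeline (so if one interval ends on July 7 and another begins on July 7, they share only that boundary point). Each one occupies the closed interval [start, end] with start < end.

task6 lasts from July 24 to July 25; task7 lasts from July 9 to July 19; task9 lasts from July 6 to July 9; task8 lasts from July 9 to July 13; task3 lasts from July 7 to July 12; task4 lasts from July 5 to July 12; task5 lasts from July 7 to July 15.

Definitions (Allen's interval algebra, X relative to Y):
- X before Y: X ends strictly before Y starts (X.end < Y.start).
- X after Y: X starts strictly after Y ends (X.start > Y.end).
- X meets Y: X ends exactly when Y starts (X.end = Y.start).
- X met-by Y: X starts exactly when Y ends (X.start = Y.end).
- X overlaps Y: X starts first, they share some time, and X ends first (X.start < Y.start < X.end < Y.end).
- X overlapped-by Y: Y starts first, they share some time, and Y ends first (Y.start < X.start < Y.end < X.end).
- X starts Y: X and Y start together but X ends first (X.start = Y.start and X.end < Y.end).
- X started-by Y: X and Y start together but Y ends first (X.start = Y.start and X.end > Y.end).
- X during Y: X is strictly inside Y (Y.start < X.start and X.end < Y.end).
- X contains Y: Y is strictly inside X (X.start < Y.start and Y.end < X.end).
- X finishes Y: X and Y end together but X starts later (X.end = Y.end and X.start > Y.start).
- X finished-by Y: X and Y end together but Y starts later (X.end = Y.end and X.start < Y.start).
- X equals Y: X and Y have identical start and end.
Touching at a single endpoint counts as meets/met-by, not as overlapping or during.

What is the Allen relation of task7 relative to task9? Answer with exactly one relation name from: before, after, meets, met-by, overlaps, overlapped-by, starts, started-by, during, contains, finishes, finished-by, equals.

task7 = [July 9, July 19]; task9 = [July 6, July 9].
Compare endpoints: task7.start > task9.start, task7.start = task9.end, task7.end > task9.start, task7.end > task9.end.
That pattern is 'met-by'.

met-by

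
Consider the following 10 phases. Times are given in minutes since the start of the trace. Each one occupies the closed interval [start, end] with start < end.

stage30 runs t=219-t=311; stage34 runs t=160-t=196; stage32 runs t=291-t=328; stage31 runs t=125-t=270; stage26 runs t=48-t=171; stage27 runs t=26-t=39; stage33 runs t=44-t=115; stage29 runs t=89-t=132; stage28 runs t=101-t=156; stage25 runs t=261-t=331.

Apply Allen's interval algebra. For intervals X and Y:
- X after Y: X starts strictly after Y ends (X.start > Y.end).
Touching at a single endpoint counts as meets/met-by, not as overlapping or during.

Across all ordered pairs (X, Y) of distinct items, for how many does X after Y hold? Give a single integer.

29

Checking all 90 ordered pairs for relation 'after'; matching pairs in alphabetical order:
(stage25, stage26): stage25 after stage26 ✓
(stage25, stage27): stage25 after stage27 ✓
(stage25, stage28): stage25 after stage28 ✓
(stage25, stage29): stage25 after stage29 ✓
(stage25, stage33): stage25 after stage33 ✓
(stage25, stage34): stage25 after stage34 ✓
(stage26, stage27): stage26 after stage27 ✓
(stage28, stage27): stage28 after stage27 ✓
(stage29, stage27): stage29 after stage27 ✓
(stage30, stage26): stage30 after stage26 ✓
(stage30, stage27): stage30 after stage27 ✓
(stage30, stage28): stage30 after stage28 ✓
(stage30, stage29): stage30 after stage29 ✓
(stage30, stage33): stage30 after stage33 ✓
(stage30, stage34): stage30 after stage34 ✓
(stage31, stage27): stage31 after stage27 ✓
(stage31, stage33): stage31 after stage33 ✓
(stage32, stage26): stage32 after stage26 ✓
(stage32, stage27): stage32 after stage27 ✓
(stage32, stage28): stage32 after stage28 ✓
(stage32, stage29): stage32 after stage29 ✓
(stage32, stage31): stage32 after stage31 ✓
(stage32, stage33): stage32 after stage33 ✓
(stage32, stage34): stage32 after stage34 ✓
... plus 5 further pairs not listed.
Count: 29.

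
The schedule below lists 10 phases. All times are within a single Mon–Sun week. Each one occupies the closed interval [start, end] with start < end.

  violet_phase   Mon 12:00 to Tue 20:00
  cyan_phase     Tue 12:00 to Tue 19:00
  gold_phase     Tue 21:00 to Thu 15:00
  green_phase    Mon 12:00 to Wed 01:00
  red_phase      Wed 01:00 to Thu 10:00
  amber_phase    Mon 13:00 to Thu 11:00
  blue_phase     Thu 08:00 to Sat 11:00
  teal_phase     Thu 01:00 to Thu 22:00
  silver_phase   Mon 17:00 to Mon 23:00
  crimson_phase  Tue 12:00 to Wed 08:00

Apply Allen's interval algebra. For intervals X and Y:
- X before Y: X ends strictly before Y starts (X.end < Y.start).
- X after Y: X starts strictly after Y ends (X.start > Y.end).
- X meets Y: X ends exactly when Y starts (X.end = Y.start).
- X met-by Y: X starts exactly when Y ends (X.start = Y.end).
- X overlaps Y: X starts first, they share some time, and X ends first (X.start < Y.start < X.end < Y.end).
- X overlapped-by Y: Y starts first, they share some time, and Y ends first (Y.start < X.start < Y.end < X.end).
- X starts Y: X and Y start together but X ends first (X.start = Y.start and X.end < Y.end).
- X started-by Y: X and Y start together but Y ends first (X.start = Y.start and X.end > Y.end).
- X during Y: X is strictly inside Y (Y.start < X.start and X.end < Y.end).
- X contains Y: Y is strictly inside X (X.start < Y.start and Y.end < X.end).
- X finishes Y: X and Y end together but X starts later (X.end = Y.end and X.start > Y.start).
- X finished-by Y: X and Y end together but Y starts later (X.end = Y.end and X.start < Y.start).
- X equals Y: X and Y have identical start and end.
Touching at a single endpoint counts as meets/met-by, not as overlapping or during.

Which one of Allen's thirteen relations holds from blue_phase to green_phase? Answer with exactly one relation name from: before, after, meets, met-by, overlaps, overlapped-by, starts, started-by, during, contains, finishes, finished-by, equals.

blue_phase = [Thu 08:00, Sat 11:00]; green_phase = [Mon 12:00, Wed 01:00].
Compare endpoints: blue_phase.start > green_phase.start, blue_phase.start > green_phase.end, blue_phase.end > green_phase.start, blue_phase.end > green_phase.end.
That pattern is 'after'.

after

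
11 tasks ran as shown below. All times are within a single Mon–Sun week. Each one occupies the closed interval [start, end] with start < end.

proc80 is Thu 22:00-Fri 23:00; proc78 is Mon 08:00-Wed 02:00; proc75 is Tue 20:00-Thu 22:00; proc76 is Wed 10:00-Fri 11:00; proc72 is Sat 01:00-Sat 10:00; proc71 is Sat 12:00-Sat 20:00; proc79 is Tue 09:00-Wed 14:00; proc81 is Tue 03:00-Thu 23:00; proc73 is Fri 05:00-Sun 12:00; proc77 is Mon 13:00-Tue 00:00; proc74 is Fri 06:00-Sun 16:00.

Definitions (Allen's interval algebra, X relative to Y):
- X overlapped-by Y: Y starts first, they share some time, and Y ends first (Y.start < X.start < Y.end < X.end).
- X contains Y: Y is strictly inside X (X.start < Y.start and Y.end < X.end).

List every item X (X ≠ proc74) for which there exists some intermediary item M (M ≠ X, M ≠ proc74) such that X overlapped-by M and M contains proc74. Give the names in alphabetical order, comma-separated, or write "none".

Target proc74 = [Fri 06:00, Sun 16:00].
Intermediaries M with M contains proc74: none.
Union: none.

none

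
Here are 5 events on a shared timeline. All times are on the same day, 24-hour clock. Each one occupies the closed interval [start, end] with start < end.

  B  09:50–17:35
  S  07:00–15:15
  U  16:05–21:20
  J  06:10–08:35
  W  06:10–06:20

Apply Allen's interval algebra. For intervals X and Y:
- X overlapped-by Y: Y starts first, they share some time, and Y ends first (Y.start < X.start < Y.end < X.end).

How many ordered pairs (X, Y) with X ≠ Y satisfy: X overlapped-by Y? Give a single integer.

Checking all 20 ordered pairs for relation 'overlapped-by'; matching pairs in alphabetical order:
(B, S): B overlapped-by S ✓
(S, J): S overlapped-by J ✓
(U, B): U overlapped-by B ✓
Count: 3.

3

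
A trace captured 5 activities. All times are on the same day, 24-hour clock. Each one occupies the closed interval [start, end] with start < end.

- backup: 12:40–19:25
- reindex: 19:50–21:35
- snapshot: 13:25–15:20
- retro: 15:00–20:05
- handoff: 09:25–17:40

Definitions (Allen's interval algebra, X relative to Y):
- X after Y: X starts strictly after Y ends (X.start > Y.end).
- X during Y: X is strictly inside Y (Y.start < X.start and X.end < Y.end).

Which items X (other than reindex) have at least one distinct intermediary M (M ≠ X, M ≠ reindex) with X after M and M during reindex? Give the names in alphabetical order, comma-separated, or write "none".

none

Target reindex = [19:50, 21:35].
Intermediaries M with M during reindex: none.
Union: none.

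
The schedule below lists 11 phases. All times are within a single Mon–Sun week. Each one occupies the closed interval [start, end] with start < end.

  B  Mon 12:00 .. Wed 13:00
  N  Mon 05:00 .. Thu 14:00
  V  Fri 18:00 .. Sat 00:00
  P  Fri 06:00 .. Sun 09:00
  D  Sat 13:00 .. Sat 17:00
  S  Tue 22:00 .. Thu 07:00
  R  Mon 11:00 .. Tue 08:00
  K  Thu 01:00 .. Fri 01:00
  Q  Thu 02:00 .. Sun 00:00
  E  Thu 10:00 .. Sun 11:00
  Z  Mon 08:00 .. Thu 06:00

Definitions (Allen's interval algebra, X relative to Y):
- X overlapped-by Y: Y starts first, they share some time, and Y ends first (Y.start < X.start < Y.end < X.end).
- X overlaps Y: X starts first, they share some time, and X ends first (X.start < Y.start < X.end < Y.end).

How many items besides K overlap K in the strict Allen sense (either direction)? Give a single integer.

Target K = [Thu 01:00, Fri 01:00].
B [Mon 12:00, Wed 13:00] → before → no.
D [Sat 13:00, Sat 17:00] → after → no.
E [Thu 10:00, Sun 11:00] → overlapped-by → counts.
N [Mon 05:00, Thu 14:00] → overlaps → counts.
P [Fri 06:00, Sun 09:00] → after → no.
Q [Thu 02:00, Sun 00:00] → overlapped-by → counts.
R [Mon 11:00, Tue 08:00] → before → no.
S [Tue 22:00, Thu 07:00] → overlaps → counts.
V [Fri 18:00, Sat 00:00] → after → no.
Z [Mon 08:00, Thu 06:00] → overlaps → counts.
Total: 5.

5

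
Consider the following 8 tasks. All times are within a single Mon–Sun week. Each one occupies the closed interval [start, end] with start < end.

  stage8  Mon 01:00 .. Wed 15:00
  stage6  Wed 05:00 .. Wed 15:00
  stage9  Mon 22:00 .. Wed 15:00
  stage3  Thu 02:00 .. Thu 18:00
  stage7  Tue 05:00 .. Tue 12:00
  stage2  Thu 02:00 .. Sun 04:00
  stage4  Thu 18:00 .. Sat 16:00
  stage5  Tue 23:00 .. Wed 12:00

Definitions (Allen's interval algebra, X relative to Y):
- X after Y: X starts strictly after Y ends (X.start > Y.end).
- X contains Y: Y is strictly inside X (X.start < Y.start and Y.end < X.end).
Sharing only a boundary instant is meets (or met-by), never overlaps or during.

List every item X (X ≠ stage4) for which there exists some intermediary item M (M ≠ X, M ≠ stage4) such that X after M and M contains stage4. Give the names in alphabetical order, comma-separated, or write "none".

none

Target stage4 = [Thu 18:00, Sat 16:00].
Intermediaries M with M contains stage4: stage2.
Via stage2 — items with X after stage2: none.
Union: none.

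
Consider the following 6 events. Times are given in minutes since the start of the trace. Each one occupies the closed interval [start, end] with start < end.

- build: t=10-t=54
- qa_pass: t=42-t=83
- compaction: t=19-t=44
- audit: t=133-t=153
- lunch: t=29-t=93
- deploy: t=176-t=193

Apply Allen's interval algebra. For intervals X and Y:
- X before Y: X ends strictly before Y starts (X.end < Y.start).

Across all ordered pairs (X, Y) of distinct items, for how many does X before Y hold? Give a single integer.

9

Checking all 30 ordered pairs for relation 'before'; matching pairs in alphabetical order:
(audit, deploy): audit before deploy ✓
(build, audit): build before audit ✓
(build, deploy): build before deploy ✓
(compaction, audit): compaction before audit ✓
(compaction, deploy): compaction before deploy ✓
(lunch, audit): lunch before audit ✓
(lunch, deploy): lunch before deploy ✓
(qa_pass, audit): qa_pass before audit ✓
(qa_pass, deploy): qa_pass before deploy ✓
Count: 9.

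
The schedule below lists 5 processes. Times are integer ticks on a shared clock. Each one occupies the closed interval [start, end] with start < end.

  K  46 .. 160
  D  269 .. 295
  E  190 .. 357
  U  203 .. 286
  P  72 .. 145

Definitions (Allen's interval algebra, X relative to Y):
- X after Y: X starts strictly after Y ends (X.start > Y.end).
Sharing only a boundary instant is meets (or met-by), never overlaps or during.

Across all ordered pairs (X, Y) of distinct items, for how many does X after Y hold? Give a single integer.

Checking all 20 ordered pairs for relation 'after'; matching pairs in alphabetical order:
(D, K): D after K ✓
(D, P): D after P ✓
(E, K): E after K ✓
(E, P): E after P ✓
(U, K): U after K ✓
(U, P): U after P ✓
Count: 6.

6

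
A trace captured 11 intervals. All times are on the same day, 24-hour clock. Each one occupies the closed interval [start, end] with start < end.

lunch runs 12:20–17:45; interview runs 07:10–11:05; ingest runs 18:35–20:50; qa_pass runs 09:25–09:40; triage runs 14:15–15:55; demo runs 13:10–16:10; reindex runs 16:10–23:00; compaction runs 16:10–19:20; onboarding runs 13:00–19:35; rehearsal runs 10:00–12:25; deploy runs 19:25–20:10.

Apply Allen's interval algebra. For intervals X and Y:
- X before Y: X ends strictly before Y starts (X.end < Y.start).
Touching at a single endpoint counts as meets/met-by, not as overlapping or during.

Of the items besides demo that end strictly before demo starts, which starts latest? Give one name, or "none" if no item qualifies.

rehearsal

Target demo = [13:10, 16:10].
compaction [16:10, 19:20] → met-by → excluded.
deploy [19:25, 20:10] → after → excluded.
ingest [18:35, 20:50] → after → excluded.
interview [07:10, 11:05] → before → candidate.
lunch [12:20, 17:45] → contains → excluded.
onboarding [13:00, 19:35] → contains → excluded.
qa_pass [09:25, 09:40] → before → candidate.
rehearsal [10:00, 12:25] → before → candidate.
reindex [16:10, 23:00] → met-by → excluded.
triage [14:15, 15:55] → during → excluded.
Among candidates, latest start is 10:00 → rehearsal.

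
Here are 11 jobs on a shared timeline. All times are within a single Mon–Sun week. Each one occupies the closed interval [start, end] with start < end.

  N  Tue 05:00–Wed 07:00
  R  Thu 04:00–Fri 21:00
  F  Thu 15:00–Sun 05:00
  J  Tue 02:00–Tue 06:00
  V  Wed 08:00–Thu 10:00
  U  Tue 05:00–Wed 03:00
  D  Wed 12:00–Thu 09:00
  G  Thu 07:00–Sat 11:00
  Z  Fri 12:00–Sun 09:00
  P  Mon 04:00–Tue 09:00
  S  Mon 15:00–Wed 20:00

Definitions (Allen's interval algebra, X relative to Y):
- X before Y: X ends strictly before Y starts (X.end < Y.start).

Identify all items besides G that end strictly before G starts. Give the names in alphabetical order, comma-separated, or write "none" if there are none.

Target G = [Thu 07:00, Sat 11:00].
D [Wed 12:00, Thu 09:00] → overlaps → no.
F [Thu 15:00, Sun 05:00] → overlapped-by → no.
J [Tue 02:00, Tue 06:00] → before → yes.
N [Tue 05:00, Wed 07:00] → before → yes.
P [Mon 04:00, Tue 09:00] → before → yes.
R [Thu 04:00, Fri 21:00] → overlaps → no.
S [Mon 15:00, Wed 20:00] → before → yes.
U [Tue 05:00, Wed 03:00] → before → yes.
V [Wed 08:00, Thu 10:00] → overlaps → no.
Z [Fri 12:00, Sun 09:00] → overlapped-by → no.
Result: J, N, P, S, U.

J, N, P, S, U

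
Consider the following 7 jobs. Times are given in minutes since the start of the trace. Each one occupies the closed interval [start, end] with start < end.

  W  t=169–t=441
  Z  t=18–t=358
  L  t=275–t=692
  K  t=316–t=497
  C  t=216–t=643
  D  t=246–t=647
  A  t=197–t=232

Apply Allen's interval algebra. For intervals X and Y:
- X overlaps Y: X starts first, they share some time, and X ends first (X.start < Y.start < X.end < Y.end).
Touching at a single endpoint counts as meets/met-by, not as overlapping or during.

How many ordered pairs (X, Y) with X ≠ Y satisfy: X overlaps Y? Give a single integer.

13

Checking all 42 ordered pairs for relation 'overlaps'; matching pairs in alphabetical order:
(A, C): A overlaps C ✓
(C, D): C overlaps D ✓
(C, L): C overlaps L ✓
(D, L): D overlaps L ✓
(W, C): W overlaps C ✓
(W, D): W overlaps D ✓
(W, K): W overlaps K ✓
(W, L): W overlaps L ✓
(Z, C): Z overlaps C ✓
(Z, D): Z overlaps D ✓
(Z, K): Z overlaps K ✓
(Z, L): Z overlaps L ✓
(Z, W): Z overlaps W ✓
Count: 13.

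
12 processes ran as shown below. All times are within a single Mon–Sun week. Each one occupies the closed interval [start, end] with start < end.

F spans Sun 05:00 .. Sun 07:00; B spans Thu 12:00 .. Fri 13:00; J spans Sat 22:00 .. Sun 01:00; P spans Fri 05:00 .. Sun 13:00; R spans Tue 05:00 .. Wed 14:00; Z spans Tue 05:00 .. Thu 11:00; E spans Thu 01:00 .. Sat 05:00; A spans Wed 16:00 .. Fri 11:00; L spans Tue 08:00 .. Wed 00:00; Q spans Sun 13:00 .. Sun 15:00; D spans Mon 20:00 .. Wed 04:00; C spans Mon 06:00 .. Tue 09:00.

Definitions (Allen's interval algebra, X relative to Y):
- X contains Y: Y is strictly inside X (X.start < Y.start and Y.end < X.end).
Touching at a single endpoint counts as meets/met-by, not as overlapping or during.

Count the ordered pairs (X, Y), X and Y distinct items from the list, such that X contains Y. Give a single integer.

6

Checking all 132 ordered pairs for relation 'contains'; matching pairs in alphabetical order:
(D, L): D contains L ✓
(E, B): E contains B ✓
(P, F): P contains F ✓
(P, J): P contains J ✓
(R, L): R contains L ✓
(Z, L): Z contains L ✓
Count: 6.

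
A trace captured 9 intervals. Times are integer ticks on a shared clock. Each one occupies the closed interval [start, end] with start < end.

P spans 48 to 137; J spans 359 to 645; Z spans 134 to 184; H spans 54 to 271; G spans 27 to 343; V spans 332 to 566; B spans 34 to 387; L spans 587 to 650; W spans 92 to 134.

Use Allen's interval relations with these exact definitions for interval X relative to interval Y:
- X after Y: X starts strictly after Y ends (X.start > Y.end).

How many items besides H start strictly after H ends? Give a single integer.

3

Target H = [54, 271].
B [34, 387] → contains → no.
G [27, 343] → contains → no.
J [359, 645] → after → counts.
L [587, 650] → after → counts.
P [48, 137] → overlaps → no.
V [332, 566] → after → counts.
W [92, 134] → during → no.
Z [134, 184] → during → no.
Total: 3.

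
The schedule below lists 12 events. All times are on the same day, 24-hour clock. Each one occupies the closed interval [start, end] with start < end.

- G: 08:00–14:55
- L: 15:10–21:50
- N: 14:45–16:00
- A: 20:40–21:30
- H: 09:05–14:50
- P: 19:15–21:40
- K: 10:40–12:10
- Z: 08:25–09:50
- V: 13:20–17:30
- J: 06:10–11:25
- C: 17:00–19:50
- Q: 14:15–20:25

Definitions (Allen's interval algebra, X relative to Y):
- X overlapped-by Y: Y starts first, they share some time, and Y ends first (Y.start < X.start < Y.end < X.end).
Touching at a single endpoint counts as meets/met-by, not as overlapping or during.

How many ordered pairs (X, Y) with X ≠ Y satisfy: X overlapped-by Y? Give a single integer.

17

Checking all 132 ordered pairs for relation 'overlapped-by'; matching pairs in alphabetical order:
(C, V): C overlapped-by V ✓
(G, J): G overlapped-by J ✓
(H, J): H overlapped-by J ✓
(H, Z): H overlapped-by Z ✓
(K, J): K overlapped-by J ✓
(L, N): L overlapped-by N ✓
(L, Q): L overlapped-by Q ✓
(L, V): L overlapped-by V ✓
(N, G): N overlapped-by G ✓
(N, H): N overlapped-by H ✓
(P, C): P overlapped-by C ✓
(P, Q): P overlapped-by Q ✓
(Q, G): Q overlapped-by G ✓
(Q, H): Q overlapped-by H ✓
(Q, V): Q overlapped-by V ✓
(V, G): V overlapped-by G ✓
(V, H): V overlapped-by H ✓
Count: 17.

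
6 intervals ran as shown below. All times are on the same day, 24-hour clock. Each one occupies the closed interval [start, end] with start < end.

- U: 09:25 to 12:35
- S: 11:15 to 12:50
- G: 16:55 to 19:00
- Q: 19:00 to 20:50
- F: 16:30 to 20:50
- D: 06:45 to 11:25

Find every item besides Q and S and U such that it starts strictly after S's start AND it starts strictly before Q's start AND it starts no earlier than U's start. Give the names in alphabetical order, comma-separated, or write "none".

Conditions: its start is strictly after S's start (X.start > 11:15) AND its start is strictly before Q's start (X.start < 19:00) AND its start is no earlier than U's start (X.start >= 09:25).
D: start 06:45 > 11:15? ✗; start 06:45 < 19:00? ✓; start 06:45 >= 09:25? ✗ → no.
F: start 16:30 > 11:15? ✓; start 16:30 < 19:00? ✓; start 16:30 >= 09:25? ✓ → yes.
G: start 16:55 > 11:15? ✓; start 16:55 < 19:00? ✓; start 16:55 >= 09:25? ✓ → yes.
Result: F, G.

F, G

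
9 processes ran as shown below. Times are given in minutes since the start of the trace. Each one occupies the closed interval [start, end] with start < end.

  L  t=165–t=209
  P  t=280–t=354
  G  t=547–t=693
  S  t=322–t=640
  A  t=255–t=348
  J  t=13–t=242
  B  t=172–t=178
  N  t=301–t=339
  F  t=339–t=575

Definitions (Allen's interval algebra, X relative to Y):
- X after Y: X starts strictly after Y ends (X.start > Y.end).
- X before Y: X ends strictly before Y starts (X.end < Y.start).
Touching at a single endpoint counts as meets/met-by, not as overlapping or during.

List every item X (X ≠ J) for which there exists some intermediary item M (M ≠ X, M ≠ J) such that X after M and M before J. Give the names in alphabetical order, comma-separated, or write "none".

none

Target J = [t=13, t=242].
Intermediaries M with M before J: none.
Union: none.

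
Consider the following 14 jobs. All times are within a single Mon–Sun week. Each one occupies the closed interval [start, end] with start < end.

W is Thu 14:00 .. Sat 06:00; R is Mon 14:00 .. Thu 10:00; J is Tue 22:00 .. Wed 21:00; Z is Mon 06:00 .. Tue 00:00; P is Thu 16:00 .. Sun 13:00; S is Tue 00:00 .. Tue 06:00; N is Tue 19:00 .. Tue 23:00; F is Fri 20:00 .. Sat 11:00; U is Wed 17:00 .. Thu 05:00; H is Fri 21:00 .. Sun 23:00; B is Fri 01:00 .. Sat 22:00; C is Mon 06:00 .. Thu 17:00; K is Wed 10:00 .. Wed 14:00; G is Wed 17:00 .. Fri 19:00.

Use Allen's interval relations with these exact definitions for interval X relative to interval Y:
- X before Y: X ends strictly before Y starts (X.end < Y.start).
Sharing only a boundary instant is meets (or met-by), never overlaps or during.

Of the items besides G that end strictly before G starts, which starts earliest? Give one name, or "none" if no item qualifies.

Z

Target G = [Wed 17:00, Fri 19:00].
B [Fri 01:00, Sat 22:00] → overlapped-by → excluded.
C [Mon 06:00, Thu 17:00] → overlaps → excluded.
F [Fri 20:00, Sat 11:00] → after → excluded.
H [Fri 21:00, Sun 23:00] → after → excluded.
J [Tue 22:00, Wed 21:00] → overlaps → excluded.
K [Wed 10:00, Wed 14:00] → before → candidate.
N [Tue 19:00, Tue 23:00] → before → candidate.
P [Thu 16:00, Sun 13:00] → overlapped-by → excluded.
R [Mon 14:00, Thu 10:00] → overlaps → excluded.
S [Tue 00:00, Tue 06:00] → before → candidate.
U [Wed 17:00, Thu 05:00] → starts → excluded.
W [Thu 14:00, Sat 06:00] → overlapped-by → excluded.
Z [Mon 06:00, Tue 00:00] → before → candidate.
Among candidates, earliest start is Mon 06:00 → Z.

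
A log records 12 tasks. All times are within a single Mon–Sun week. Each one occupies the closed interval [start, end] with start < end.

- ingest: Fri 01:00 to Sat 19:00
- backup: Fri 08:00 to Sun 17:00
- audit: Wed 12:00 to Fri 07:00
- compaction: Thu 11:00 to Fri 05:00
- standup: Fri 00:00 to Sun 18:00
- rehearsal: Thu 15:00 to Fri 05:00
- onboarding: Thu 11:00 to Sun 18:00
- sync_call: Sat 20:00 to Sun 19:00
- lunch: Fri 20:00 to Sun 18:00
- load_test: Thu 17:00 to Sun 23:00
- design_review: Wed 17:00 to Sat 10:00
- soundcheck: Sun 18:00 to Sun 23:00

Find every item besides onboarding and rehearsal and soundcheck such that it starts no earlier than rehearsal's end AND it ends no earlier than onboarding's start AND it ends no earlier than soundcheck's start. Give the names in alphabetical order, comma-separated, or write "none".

lunch, sync_call

Conditions: its start is no earlier than rehearsal's end (X.start >= Fri 05:00) AND its end is no earlier than onboarding's start (X.end >= Thu 11:00) AND its end is no earlier than soundcheck's start (X.end >= Sun 18:00).
audit: start Wed 12:00 >= Fri 05:00? ✗; end Fri 07:00 >= Thu 11:00? ✓; end Fri 07:00 >= Sun 18:00? ✗ → no.
backup: start Fri 08:00 >= Fri 05:00? ✓; end Sun 17:00 >= Thu 11:00? ✓; end Sun 17:00 >= Sun 18:00? ✗ → no.
compaction: start Thu 11:00 >= Fri 05:00? ✗; end Fri 05:00 >= Thu 11:00? ✓; end Fri 05:00 >= Sun 18:00? ✗ → no.
design_review: start Wed 17:00 >= Fri 05:00? ✗; end Sat 10:00 >= Thu 11:00? ✓; end Sat 10:00 >= Sun 18:00? ✗ → no.
ingest: start Fri 01:00 >= Fri 05:00? ✗; end Sat 19:00 >= Thu 11:00? ✓; end Sat 19:00 >= Sun 18:00? ✗ → no.
load_test: start Thu 17:00 >= Fri 05:00? ✗; end Sun 23:00 >= Thu 11:00? ✓; end Sun 23:00 >= Sun 18:00? ✓ → no.
lunch: start Fri 20:00 >= Fri 05:00? ✓; end Sun 18:00 >= Thu 11:00? ✓; end Sun 18:00 >= Sun 18:00? ✓ → yes.
standup: start Fri 00:00 >= Fri 05:00? ✗; end Sun 18:00 >= Thu 11:00? ✓; end Sun 18:00 >= Sun 18:00? ✓ → no.
sync_call: start Sat 20:00 >= Fri 05:00? ✓; end Sun 19:00 >= Thu 11:00? ✓; end Sun 19:00 >= Sun 18:00? ✓ → yes.
Result: lunch, sync_call.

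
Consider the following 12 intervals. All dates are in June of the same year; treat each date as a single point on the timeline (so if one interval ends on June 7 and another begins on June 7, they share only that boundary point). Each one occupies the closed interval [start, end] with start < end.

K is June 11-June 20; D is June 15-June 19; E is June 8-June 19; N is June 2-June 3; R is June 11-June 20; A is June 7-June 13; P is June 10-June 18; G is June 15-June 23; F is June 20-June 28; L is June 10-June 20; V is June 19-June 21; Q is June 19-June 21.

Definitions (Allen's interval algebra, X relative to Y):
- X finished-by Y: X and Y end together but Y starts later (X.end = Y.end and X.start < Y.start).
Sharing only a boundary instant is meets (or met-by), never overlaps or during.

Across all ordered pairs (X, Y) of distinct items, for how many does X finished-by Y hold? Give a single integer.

Checking all 132 ordered pairs for relation 'finished-by'; matching pairs in alphabetical order:
(E, D): E finished-by D ✓
(L, K): L finished-by K ✓
(L, R): L finished-by R ✓
Count: 3.

3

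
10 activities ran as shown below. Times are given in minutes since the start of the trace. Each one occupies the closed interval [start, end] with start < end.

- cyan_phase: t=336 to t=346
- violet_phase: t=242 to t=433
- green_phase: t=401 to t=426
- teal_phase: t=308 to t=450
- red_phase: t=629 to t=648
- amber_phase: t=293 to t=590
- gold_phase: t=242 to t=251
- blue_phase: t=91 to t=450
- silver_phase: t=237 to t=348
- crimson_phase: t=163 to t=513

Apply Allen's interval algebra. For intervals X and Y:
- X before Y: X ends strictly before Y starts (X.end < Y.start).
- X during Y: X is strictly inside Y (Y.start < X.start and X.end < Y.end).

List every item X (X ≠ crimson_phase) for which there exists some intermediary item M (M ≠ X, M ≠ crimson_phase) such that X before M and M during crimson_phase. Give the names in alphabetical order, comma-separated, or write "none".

cyan_phase, gold_phase, silver_phase

Target crimson_phase = [t=163, t=513].
Intermediaries M with M during crimson_phase: cyan_phase, gold_phase, green_phase, silver_phase, teal_phase, violet_phase.
Via cyan_phase — items with X before cyan_phase: gold_phase.
Via gold_phase — items with X before gold_phase: none.
Via green_phase — items with X before green_phase: cyan_phase, gold_phase, silver_phase.
Via silver_phase — items with X before silver_phase: none.
Via teal_phase — items with X before teal_phase: gold_phase.
Via violet_phase — items with X before violet_phase: none.
Union: cyan_phase, gold_phase, silver_phase.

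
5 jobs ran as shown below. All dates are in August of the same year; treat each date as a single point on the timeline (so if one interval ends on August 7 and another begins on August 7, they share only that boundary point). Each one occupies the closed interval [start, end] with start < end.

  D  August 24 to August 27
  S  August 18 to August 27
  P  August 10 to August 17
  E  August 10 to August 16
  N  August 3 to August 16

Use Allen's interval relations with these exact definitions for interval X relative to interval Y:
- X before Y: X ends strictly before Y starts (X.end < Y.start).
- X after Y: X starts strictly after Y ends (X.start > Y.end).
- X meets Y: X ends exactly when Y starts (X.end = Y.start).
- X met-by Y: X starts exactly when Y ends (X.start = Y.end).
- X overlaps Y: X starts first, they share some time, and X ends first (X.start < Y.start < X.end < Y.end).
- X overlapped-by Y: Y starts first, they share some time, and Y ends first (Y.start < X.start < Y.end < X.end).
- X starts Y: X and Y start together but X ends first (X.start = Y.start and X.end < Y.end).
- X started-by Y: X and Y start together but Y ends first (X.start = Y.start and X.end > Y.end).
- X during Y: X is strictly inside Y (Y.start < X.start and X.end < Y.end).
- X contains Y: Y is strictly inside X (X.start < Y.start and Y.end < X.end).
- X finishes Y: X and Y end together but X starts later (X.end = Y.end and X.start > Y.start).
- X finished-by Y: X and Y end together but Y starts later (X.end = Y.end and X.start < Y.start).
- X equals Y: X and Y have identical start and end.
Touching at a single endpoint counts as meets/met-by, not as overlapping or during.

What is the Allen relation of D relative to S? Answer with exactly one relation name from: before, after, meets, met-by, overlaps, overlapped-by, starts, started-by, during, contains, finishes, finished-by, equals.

finishes

D = [August 24, August 27]; S = [August 18, August 27].
Compare endpoints: D.start > S.start, D.start < S.end, D.end > S.start, D.end = S.end.
That pattern is 'finishes'.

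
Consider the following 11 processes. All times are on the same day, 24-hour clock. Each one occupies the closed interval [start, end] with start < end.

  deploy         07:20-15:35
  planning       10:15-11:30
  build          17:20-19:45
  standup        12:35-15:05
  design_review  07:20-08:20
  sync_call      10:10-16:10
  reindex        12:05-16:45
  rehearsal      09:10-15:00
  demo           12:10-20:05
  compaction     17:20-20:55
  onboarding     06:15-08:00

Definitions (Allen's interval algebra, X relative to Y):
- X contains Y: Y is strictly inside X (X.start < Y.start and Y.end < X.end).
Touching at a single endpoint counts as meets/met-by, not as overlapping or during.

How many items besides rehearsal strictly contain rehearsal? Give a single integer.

Target rehearsal = [09:10, 15:00].
build [17:20, 19:45] → after → no.
compaction [17:20, 20:55] → after → no.
demo [12:10, 20:05] → overlapped-by → no.
deploy [07:20, 15:35] → contains → counts.
design_review [07:20, 08:20] → before → no.
onboarding [06:15, 08:00] → before → no.
planning [10:15, 11:30] → during → no.
reindex [12:05, 16:45] → overlapped-by → no.
standup [12:35, 15:05] → overlapped-by → no.
sync_call [10:10, 16:10] → overlapped-by → no.
Total: 1.

1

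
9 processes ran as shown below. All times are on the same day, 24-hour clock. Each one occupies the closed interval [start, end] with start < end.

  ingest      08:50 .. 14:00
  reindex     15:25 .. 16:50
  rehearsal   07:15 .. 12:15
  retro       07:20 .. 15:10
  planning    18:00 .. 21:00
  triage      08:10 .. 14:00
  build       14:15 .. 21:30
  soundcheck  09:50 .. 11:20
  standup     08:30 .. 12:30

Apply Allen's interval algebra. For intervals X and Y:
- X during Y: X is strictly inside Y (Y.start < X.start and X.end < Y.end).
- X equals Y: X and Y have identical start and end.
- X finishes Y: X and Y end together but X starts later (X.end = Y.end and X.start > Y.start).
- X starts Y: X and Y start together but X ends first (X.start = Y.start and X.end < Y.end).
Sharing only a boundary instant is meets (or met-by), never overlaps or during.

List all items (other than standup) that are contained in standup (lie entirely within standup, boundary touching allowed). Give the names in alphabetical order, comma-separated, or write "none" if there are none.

Target standup = [08:30, 12:30].
build [14:15, 21:30] → after → no.
ingest [08:50, 14:00] → overlapped-by → no.
planning [18:00, 21:00] → after → no.
rehearsal [07:15, 12:15] → overlaps → no.
reindex [15:25, 16:50] → after → no.
retro [07:20, 15:10] → contains → no.
soundcheck [09:50, 11:20] → during → yes.
triage [08:10, 14:00] → contains → no.
Result: soundcheck.

soundcheck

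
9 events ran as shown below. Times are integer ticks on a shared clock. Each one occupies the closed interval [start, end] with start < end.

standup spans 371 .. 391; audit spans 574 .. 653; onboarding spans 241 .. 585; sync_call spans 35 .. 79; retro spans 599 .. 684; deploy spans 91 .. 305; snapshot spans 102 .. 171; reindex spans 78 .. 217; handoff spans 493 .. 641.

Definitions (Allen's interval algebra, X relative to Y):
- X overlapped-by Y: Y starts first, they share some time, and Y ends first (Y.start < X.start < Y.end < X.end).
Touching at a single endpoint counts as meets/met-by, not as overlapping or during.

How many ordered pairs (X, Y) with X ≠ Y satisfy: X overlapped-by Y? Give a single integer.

8

Checking all 72 ordered pairs for relation 'overlapped-by'; matching pairs in alphabetical order:
(audit, handoff): audit overlapped-by handoff ✓
(audit, onboarding): audit overlapped-by onboarding ✓
(deploy, reindex): deploy overlapped-by reindex ✓
(handoff, onboarding): handoff overlapped-by onboarding ✓
(onboarding, deploy): onboarding overlapped-by deploy ✓
(reindex, sync_call): reindex overlapped-by sync_call ✓
(retro, audit): retro overlapped-by audit ✓
(retro, handoff): retro overlapped-by handoff ✓
Count: 8.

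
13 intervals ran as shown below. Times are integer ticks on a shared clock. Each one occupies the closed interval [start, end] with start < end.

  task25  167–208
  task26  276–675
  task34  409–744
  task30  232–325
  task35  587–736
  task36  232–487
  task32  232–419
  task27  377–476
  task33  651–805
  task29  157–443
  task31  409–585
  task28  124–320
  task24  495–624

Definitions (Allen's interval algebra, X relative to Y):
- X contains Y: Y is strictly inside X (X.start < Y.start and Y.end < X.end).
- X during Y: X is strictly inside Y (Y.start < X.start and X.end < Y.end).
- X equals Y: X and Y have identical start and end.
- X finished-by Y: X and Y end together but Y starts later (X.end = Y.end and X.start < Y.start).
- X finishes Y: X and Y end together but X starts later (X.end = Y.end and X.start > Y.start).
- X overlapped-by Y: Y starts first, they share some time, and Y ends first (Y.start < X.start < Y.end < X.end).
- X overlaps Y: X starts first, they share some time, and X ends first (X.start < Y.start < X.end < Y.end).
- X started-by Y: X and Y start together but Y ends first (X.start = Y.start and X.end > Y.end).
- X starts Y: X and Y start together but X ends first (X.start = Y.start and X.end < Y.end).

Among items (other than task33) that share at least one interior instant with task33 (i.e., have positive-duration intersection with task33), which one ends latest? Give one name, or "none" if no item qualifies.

Target task33 = [651, 805].
task24 [495, 624] → before → excluded.
task25 [167, 208] → before → excluded.
task26 [276, 675] → overlaps → candidate.
task27 [377, 476] → before → excluded.
task28 [124, 320] → before → excluded.
task29 [157, 443] → before → excluded.
task30 [232, 325] → before → excluded.
task31 [409, 585] → before → excluded.
task32 [232, 419] → before → excluded.
task34 [409, 744] → overlaps → candidate.
task35 [587, 736] → overlaps → candidate.
task36 [232, 487] → before → excluded.
Among candidates, latest end is 744 → task34.

task34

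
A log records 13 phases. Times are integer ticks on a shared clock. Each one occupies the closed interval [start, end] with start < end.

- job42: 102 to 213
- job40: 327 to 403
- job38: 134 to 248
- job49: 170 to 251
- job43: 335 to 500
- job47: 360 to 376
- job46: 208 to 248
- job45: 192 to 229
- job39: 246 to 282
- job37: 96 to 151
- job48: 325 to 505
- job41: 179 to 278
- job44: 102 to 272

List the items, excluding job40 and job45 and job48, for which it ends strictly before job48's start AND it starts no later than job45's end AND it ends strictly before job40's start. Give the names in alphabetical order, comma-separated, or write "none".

job37, job38, job41, job42, job44, job46, job49

Conditions: its end is strictly before job48's start (X.end < 325) AND its start is no later than job45's end (X.start <= 229) AND its end is strictly before job40's start (X.end < 327).
job37: end 151 < 325? ✓; start 96 <= 229? ✓; end 151 < 327? ✓ → yes.
job38: end 248 < 325? ✓; start 134 <= 229? ✓; end 248 < 327? ✓ → yes.
job39: end 282 < 325? ✓; start 246 <= 229? ✗; end 282 < 327? ✓ → no.
job41: end 278 < 325? ✓; start 179 <= 229? ✓; end 278 < 327? ✓ → yes.
job42: end 213 < 325? ✓; start 102 <= 229? ✓; end 213 < 327? ✓ → yes.
job43: end 500 < 325? ✗; start 335 <= 229? ✗; end 500 < 327? ✗ → no.
job44: end 272 < 325? ✓; start 102 <= 229? ✓; end 272 < 327? ✓ → yes.
job46: end 248 < 325? ✓; start 208 <= 229? ✓; end 248 < 327? ✓ → yes.
job47: end 376 < 325? ✗; start 360 <= 229? ✗; end 376 < 327? ✗ → no.
job49: end 251 < 325? ✓; start 170 <= 229? ✓; end 251 < 327? ✓ → yes.
Result: job37, job38, job41, job42, job44, job46, job49.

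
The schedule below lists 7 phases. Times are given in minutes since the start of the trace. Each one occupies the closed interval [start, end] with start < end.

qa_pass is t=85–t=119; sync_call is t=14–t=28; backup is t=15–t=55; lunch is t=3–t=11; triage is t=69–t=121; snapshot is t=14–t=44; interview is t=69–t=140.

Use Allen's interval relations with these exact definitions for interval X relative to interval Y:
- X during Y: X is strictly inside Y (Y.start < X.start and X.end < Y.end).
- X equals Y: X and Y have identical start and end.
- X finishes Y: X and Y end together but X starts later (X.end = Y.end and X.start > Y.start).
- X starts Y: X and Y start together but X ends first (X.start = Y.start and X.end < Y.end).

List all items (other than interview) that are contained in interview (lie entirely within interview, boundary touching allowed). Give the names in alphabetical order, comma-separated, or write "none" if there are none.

Target interview = [t=69, t=140].
backup [t=15, t=55] → before → no.
lunch [t=3, t=11] → before → no.
qa_pass [t=85, t=119] → during → yes.
snapshot [t=14, t=44] → before → no.
sync_call [t=14, t=28] → before → no.
triage [t=69, t=121] → starts → yes.
Result: qa_pass, triage.

qa_pass, triage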